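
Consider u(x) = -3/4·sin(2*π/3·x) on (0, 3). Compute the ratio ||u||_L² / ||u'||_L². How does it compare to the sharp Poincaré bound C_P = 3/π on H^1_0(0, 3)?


||u||_L² / ||u'||_L² = 3/(2*π) < C_P = 3/π.

u(x) = -3/4·sin(2*π/3·x), so u'(x) = -π*cos(2*π*x/3)/2.
Writing u(x) = A·sin(kπx/L) with A = -3/4 and k = 2, use ∫_0^L sin²(kπx/L) dx = L/2 and ∫_0^L cos²(kπx/L) dx = L/2.
u² = 9/16·sin²(2*π/3·x) and (u')² = π^2/4·cos²(2*π/3·x), and each of sin², cos² integrates to L/2 = 3/2 over (0, 3).
∫_0^3 u² dx = 27/32, so ||u||_L² = 3*sqrt(6)/8.
∫_0^3 (u')² dx = 3*π^2/8, so ||u'||_L² = sqrt(6)*π/4.
Ratio ||u||_L² / ||u'||_L² = 3/(2*π).
Sharp Poincaré constant on H^1_0(0, 3) is C_P = L/π = 3/π, achieved by sin(π/3·x).
This is the k = 2 harmonic; the ratio L/(kπ) is strictly less than C_P = L/π, consistent with the sharp inequality ||u||_L² ≤ C_P ||u'||_L².


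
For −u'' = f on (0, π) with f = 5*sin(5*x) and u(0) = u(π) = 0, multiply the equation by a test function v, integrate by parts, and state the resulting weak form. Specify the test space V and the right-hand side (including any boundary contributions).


V = H^1_0(0, π) (so v(0) = v(π) = 0); weak form: ∫_0^π u'v' dx = ∫_0^π (5*sin(5*x)) v dx for all v ∈ V.

Multiply both sides by a test function v and integrate from 0 to π:
  ∫_0^π −u''(x) v(x) dx = ∫_0^π f(x) v(x) dx.
Integrate the LHS by parts once:
  ∫_0^π −u'' v dx = −[u'(x) v(x)]_0^π + ∫_0^π u'(x) v'(x) dx.
Thus ∫_0^π u'(x) v'(x) dx = ∫_0^π f(x) v(x) dx + [u'(x) v(x)]_0^π.
Choose V so that boundary terms are either known or forced to vanish.
u is Dirichlet: u(0) = u(π) = 0. Let V = H^1_0(0, π); then v(0) = v(π) = 0, and [u' v]_0^π = 0.
Weak formulation: find u (satisfying any essential BC) such that ∫_0^π u'(x) v'(x) dx = ∫_0^π f v dx for all v ∈ V.
Substituting f(x) = 5*sin(5*x), the right-hand side is ∫_0^π (5*sin(5*x)) v dx.


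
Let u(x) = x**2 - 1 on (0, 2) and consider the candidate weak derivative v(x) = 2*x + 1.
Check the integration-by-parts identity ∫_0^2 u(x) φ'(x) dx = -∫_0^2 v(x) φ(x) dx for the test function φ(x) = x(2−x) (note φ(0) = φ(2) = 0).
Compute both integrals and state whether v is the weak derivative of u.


LHS = -8/3, RHS = -4. No, v is not the weak derivative of u.

u(x) = x**2 - 1, classical derivative u'(x) = 2*x.
φ(x) = x(2−x), so φ'(x) = 2 - 2*x.
Note φ(0) = φ(2) = 0, so the boundary term u·φ vanishes.
LHS = ∫_0^2 u(x) φ'(x) dx = ∫_0^2 (-2*x^3 + 2*x^2 + 2*x - 2) dx. Term by term:
  ∫_0^2 -2*x^3 dx = -8;  ∫_0^2 2*x^2 dx = 16/3;  ∫_0^2 2*x dx = 4;
  ∫_0^2 -2 dx = -4.
Sum: -8 + 16/3 + 4 − 4 = -8/3.
So LHS = -8/3.
∫_0^2 v(x) φ(x) dx = ∫_0^2 (-2*x^3 + 3*x^2 + 2*x) dx. Term by term:
  ∫_0^2 -2*x^3 dx = -8;  ∫_0^2 3*x^2 dx = 8;  ∫_0^2 2*x dx = 4.
Sum: -8 + 8 + 4 = 4.
So RHS = -∫_0^2 v(x) φ(x) dx = -4.
LHS − RHS = 4/3 ≠ 0, so the identity fails.
(For a valid weak derivative the identity must hold for EVERY test function, in particular this one. The failure shows v is NOT the weak derivative of u.)
Correct weak derivative would be u'(x) = 2*x.


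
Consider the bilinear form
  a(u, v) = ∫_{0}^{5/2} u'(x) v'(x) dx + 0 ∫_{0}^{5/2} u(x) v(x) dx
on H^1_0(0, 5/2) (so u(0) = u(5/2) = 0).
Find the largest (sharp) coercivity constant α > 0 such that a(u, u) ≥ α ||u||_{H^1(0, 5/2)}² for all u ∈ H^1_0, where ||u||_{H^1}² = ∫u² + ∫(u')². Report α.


α = 4*π^2/(25 + 4*π^2)

Coercivity of a(·,·) on H^1_0(0, 5/2) means a(u, u) ≥ α ||u||_{H^1}² for every u ∈ H^1_0.
The interval has length L = 5/2, and Poincaré/coercivity depend only on L. Here a(u, u) = ∫(u')² + (0)·∫u².
Here c = 0, so a(u,u) = ∫(u')² alone. The condition a(u,u) ≥ α||u||_{H^1}² reads (1−α)∫(u')² ≥ (α−c)∫u². Any admissible α is ≤ 1 (rapidly oscillating u have ∫u²/∫(u')² → 0), and α = 1 would force 0 ≥ (1−c)∫u², impossible since c < 1; so 1−α > 0. By the sharp Poincaré inequality on H^1_0 of an interval of length L, ∫(u')² ≥ (π/L)²∫u² with equality for the first sine mode sin(π(x−x₀)/L) (x₀ the left endpoint), so the inequality holds for all u iff (1−α)(π/L)² ≥ α − c, i.e. α ≤ ((π/L)² + c)/((π/L)² + 1) = (1 + c(L/π)²)/(1 + (L/π)²). (Direct route, valid since c ≤ 0: Poincaré gives c∫u² ≥ c(L/π)²∫(u')², so a(u,u) ≥ (1 + c(L/π)²)∫(u')², while ||u||_{H^1}² ≤ (1 + (L/π)²)∫(u')²; dividing yields the same α.) With (π/L)² = 4*π^2/25 and c = 0, the largest admissible constant is α = ((π/L)² + c)/((π/L)² + 1).
Simplifying, α = 4*π^2/(25 + 4*π^2).


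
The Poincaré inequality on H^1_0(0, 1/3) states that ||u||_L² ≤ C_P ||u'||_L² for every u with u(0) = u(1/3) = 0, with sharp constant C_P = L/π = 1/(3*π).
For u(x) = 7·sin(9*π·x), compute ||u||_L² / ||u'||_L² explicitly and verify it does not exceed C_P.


||u||_L² / ||u'||_L² = 1/(9*π) < C_P = 1/(3*π).

u(x) = 7·sin(9*π·x), so u'(x) = 63*π*cos(9*π*x).
Writing u(x) = A·sin(kπx/L) with A = 7 and k = 3, use ∫_0^L sin²(kπx/L) dx = L/2 and ∫_0^L cos²(kπx/L) dx = L/2.
u² = 49·sin²(9*π·x) and (u')² = 3969*π^2·cos²(9*π·x), and each of sin², cos² integrates to L/2 = 1/6 over (0, 1/3).
∫_0^1/3 u² dx = 49/6, so ||u||_L² = 7*sqrt(6)/6.
∫_0^1/3 (u')² dx = 1323*π^2/2, so ||u'||_L² = 21*sqrt(6)*π/2.
Ratio ||u||_L² / ||u'||_L² = 1/(9*π).
Sharp Poincaré constant on H^1_0(0, 1/3) is C_P = L/π = 1/(3*π), achieved by sin(3*π·x).
This is the k = 3 harmonic; the ratio L/(kπ) is strictly less than C_P = L/π, consistent with the sharp inequality ||u||_L² ≤ C_P ||u'||_L².


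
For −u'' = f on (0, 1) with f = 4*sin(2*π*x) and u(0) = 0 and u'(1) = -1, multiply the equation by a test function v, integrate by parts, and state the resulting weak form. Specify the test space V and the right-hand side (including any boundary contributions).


V = {v ∈ H^1(0, 1) : v(0) = 0} (test functions vanish at x = 0 where u is specified); weak form: ∫_0^1 u'v' dx = ∫_0^1 (4*sin(2*π*x)) v dx − v(1) for all v ∈ V.

Multiply both sides by a test function v and integrate from 0 to 1:
  ∫_0^1 −u''(x) v(x) dx = ∫_0^1 f(x) v(x) dx.
Integrate the LHS by parts once:
  ∫_0^1 −u'' v dx = −[u'(x) v(x)]_0^1 + ∫_0^1 u'(x) v'(x) dx.
Thus ∫_0^1 u'(x) v'(x) dx = ∫_0^1 f(x) v(x) dx + [u'(x) v(x)]_0^1.
Choose V so that boundary terms are either known or forced to vanish.
Mixed BC: u(0) = 0 (Dirichlet) and u'(1) = -1 (Neumann). Define V = {v ∈ H^1(0, 1) : v(0) = 0}. Then [u' v]_0^1 = u'(1)·v(1) − u'(0)·0 = − v(1).
Weak formulation: find u (satisfying any essential BC) such that ∫_0^1 u'(x) v'(x) dx = ∫_0^1 f v dx − v(1) for all v ∈ V (Dirichlet at 0 absorbed into V; Neumann datum at x = 1 contributes the boundary term).
Substituting f(x) = 4*sin(2*π*x), the right-hand side is ∫_0^1 (4*sin(2*π*x)) v dx − v(1).


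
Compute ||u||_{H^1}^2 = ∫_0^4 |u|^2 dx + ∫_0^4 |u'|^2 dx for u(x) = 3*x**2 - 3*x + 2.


||u||_{H^1}^2 = 7876/5

The H^1 norm (squared) on an interval (0, L) is
  ||u||_{H^1}^2 = ∫_0^L u(x)^2 dx + ∫_0^L u'(x)^2 dx.
Compute u'(x) = 6*x - 3.
Then u(x)^2 = 9*x**4 - 18*x**3 + 21*x**2 - 12*x + 4 and u'(x)^2 = 36*x**2 - 36*x + 9.
Integrate each monomial from 0 to 4 using ∫_0^4 c·x^n dx = c·4^(n+1)/(n+1):
  ∫_0^4 u(x)^2 dx = ∫_0^4 (9*x^4 - 18*x^3 + 21*x^2 - 12*x + 4) dx. Term by term:
    ∫_0^4 9*x^4 dx = 9216/5;  ∫_0^4 -18*x^3 dx = -1152;  ∫_0^4 21*x^2 dx = 448;
    ∫_0^4 -12*x dx = -96;  ∫_0^4 4 dx = 16.
  Sum: 9216/5 − 1152 + 448 − 96 + 16 = 5296/5.
  ∫_0^4 u'(x)^2 dx = ∫_0^4 (36*x^2 - 36*x + 9) dx. Term by term:
    ∫_0^4 36*x^2 dx = 768;  ∫_0^4 -36*x dx = -288;  ∫_0^4 9 dx = 36.
  Sum: 768 − 288 + 36 = 516.
Adding: ||u||_{H^1}^2 = 5296/5 + 516 = 7876/5.


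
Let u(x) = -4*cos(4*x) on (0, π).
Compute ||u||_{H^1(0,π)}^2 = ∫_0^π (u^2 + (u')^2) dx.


||u||_{H^1(0,π)}^2 = 136*π

u'(x) = 16*sin(4*x).
Expand u² and (u')² and integrate term by term on (0, π), using: for integers n ≥ 1, ∫_0^π sin²(nx) dx = ∫_0^π cos²(nx) dx = π/2; for n ≠ n', ∫_0^π sin(nx)sin(n'x) dx = ∫_0^π cos(nx)cos(n'x) dx = 0; and by product-to-sum, ∫_0^π sin(nx)cos(n'x) dx = ½∫_0^π [sin((n+n')x) + sin((n−n')x)] dx, which is 0 when n+n' is even and 2n/(n²−n'²) when n+n' is odd (it need not vanish on (0, π)).
  u² squared terms: (-4)²·∫cos(4x)² dx = 16·π/2 = 8*π.
  So ∫_0^π u² dx = 8*π.
  (u')² squared terms: (16)²·∫sin(4x)² dx = 256·π/2 = 128*π.
  So ∫_0^π (u')² dx = 128*π.
||u||_{H^1}^2 = (8*π) + (128*π) = 136*π.


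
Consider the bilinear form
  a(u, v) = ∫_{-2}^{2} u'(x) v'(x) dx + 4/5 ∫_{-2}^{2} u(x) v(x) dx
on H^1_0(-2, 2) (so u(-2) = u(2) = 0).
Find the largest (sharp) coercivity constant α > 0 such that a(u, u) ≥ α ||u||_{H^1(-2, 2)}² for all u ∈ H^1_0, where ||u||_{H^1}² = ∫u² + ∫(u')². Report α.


α = (π^2 + 64/5)/(π^2 + 16)

Coercivity of a(·,·) on H^1_0(-2, 2) means a(u, u) ≥ α ||u||_{H^1}² for every u ∈ H^1_0.
The interval has length L = 4, and Poincaré/coercivity depend only on L. Here a(u, u) = ∫(u')² + (4/5)·∫u².
Here 0 < c = 4/5 < 1. The condition a(u,u) ≥ α||u||_{H^1}² reads (1−α)∫(u')² ≥ (α−c)∫u². Any admissible α is ≤ 1 (rapidly oscillating u have ∫u²/∫(u')² → 0), and α = 1 would force 0 ≥ (1−c)∫u², impossible since c < 1; so 1−α > 0. By the sharp Poincaré inequality on H^1_0 of an interval of length L, ∫(u')² ≥ (π/L)²∫u² with equality for the first sine mode sin(π(x−x₀)/L) (x₀ the left endpoint), so the inequality holds for all u iff (1−α)(π/L)² ≥ α − c, i.e. α ≤ ((π/L)² + c)/((π/L)² + 1) = (1 + c(L/π)²)/(1 + (L/π)²). With (π/L)² = π^2/16 and c = 4/5, the largest admissible constant is α = ((π/L)² + c)/((π/L)² + 1).
Simplifying, α = (π^2 + 64/5)/(π^2 + 16).


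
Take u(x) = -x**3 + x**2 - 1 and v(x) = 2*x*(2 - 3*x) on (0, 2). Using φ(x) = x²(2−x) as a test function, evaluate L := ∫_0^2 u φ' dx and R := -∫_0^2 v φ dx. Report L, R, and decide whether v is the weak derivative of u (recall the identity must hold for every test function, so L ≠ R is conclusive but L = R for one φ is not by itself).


LHS = 16/5, RHS = 32/5. No, v is not the weak derivative of u.

u(x) = -x**3 + x**2 - 1, classical derivative u'(x) = -3*x**2 + 2*x.
φ(x) = x²(2−x), so φ'(x) = x*(4 - 3*x).
Note φ(0) = φ(2) = 0, so the boundary term u·φ vanishes.
LHS = ∫_0^2 u(x) φ'(x) dx = ∫_0^2 (3*x^5 - 7*x^4 + 4*x^3 + 3*x^2 - 4*x) dx. Term by term:
  ∫_0^2 3*x^5 dx = 32;  ∫_0^2 -7*x^4 dx = -224/5;  ∫_0^2 4*x^3 dx = 16;
  ∫_0^2 3*x^2 dx = 8;  ∫_0^2 -4*x dx = -8.
Sum: 32 − 224/5 + 16 + 8 − 8 = 16/5.
So LHS = 16/5.
∫_0^2 v(x) φ(x) dx = ∫_0^2 (6*x^5 - 16*x^4 + 8*x^3) dx. Term by term:
  ∫_0^2 6*x^5 dx = 64;  ∫_0^2 -16*x^4 dx = -512/5;  ∫_0^2 8*x^3 dx = 32.
Sum: 64 − 512/5 + 32 = -32/5.
So RHS = -∫_0^2 v(x) φ(x) dx = 32/5.
LHS − RHS = -16/5 ≠ 0, so the identity fails.
(For a valid weak derivative the identity must hold for EVERY test function, in particular this one. The failure shows v is NOT the weak derivative of u.)
Correct weak derivative would be u'(x) = -3*x**2 + 2*x.


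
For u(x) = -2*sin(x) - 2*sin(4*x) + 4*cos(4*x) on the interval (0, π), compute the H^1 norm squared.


||u||_{H^1(0,π)}^2 = 544/15 + 174*π

u'(x) = -16*sin(4*x) - 2*cos(x) - 8*cos(4*x).
Expand u² and (u')² and integrate term by term on (0, π), using: for integers n ≥ 1, ∫_0^π sin²(nx) dx = ∫_0^π cos²(nx) dx = π/2; for n ≠ n', ∫_0^π sin(nx)sin(n'x) dx = ∫_0^π cos(nx)cos(n'x) dx = 0; and by product-to-sum, ∫_0^π sin(nx)cos(n'x) dx = ½∫_0^π [sin((n+n')x) + sin((n−n')x)] dx, which is 0 when n+n' is even and 2n/(n²−n'²) when n+n' is odd (it need not vanish on (0, π)).
  u² squared terms: (-2)²·∫sin(x)² dx = 4·π/2 = 2*π;  (-2)²·∫sin(4x)² dx = 4·π/2 = 2*π;  (4)²·∫cos(4x)² dx = 16·π/2 = 8*π.
  u² cross terms: 2·(-2)·(-2)·∫sin(x)·sin(4x) dx = 8·(0) = 0;  2·(-2)·(4)·∫sin(x)·cos(4x) dx = -16·(-2/15) = 32/15;  2·(-2)·(4)·∫sin(4x)·cos(4x) dx = -16·(0) = 0.
  So ∫_0^π u² dx = 2*π + 2*π + 8*π + 0 + 32/15 + 0 = 32/15 + 12*π.
  (u')² squared terms: (-16)²·∫sin(4x)² dx = 256·π/2 = 128*π;  (-8)²·∫cos(4x)² dx = 64·π/2 = 32*π;  (-2)²·∫cos(x)² dx = 4·π/2 = 2*π.
  (u')² cross terms: 2·(-16)·(-8)·∫sin(4x)·cos(4x) dx = 256·(0) = 0;  2·(-16)·(-2)·∫sin(4x)·cos(x) dx = 64·(8/15) = 512/15;  2·(-8)·(-2)·∫cos(4x)·cos(x) dx = 32·(0) = 0.
  So ∫_0^π (u')² dx = 128*π + 32*π + 2*π + 0 + 512/15 + 0 = 512/15 + 162*π.
||u||_{H^1}^2 = (32/15 + 12*π) + (512/15 + 162*π) = 544/15 + 174*π.


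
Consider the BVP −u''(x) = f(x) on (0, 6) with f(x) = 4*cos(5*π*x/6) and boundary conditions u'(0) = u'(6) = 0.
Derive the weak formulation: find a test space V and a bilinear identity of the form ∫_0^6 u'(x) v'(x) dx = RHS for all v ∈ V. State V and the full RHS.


V = H^1(0, 6) (no boundary constraint on v; u is determined up to an additive constant); weak form: ∫_0^6 u'v' dx = ∫_0^6 (4*cos(5*π*x/6)) v dx for all v ∈ V.

Multiply both sides by a test function v and integrate from 0 to 6:
  ∫_0^6 −u''(x) v(x) dx = ∫_0^6 f(x) v(x) dx.
Integrate the LHS by parts once:
  ∫_0^6 −u'' v dx = −[u'(x) v(x)]_0^6 + ∫_0^6 u'(x) v'(x) dx.
Thus ∫_0^6 u'(x) v'(x) dx = ∫_0^6 f(x) v(x) dx + [u'(x) v(x)]_0^6.
Choose V so that boundary terms are either known or forced to vanish.
u has homogeneous Neumann: u'(0) = u'(6) = 0. So [u' v]_0^6 = 0·v(6) − 0·v(0) = 0 for any v; take V = H^1(0, 6).
Weak formulation: find u (satisfying any essential BC) such that ∫_0^6 u'(x) v'(x) dx = ∫_0^6 f v dx for all v ∈ V (homogeneous Neumann, so boundary terms vanish).
Substituting f(x) = 4*cos(5*π*x/6), the right-hand side is ∫_0^6 (4*cos(5*π*x/6)) v dx.
Compatibility check (pure Neumann): taking v ≡ 1 ∈ V gives 0 = ∫_0^6 f dx + (0) − (0), i.e. ∫_0^6 f dx must equal u'(0) − u'(6) = 0. Indeed ∫_0^6 (4*cos(5*π*x/6)) dx = 0, so the data are compatible. The solution is then unique only up to an additive constant (fix it e.g. by requiring ∫_0^6 u dx = 0).


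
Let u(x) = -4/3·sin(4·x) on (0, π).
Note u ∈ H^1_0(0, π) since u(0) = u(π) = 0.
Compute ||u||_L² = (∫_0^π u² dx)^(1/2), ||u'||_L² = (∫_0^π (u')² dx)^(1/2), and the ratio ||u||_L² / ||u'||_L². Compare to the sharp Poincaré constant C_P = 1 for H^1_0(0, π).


||u||_L² / ||u'||_L² = 1/4 < C_P = 1.

u(x) = -4/3·sin(4·x), so u'(x) = -16*cos(4*x)/3.
Writing u(x) = A·sin(kπx/L) with A = -4/3 and k = 4, use ∫_0^L sin²(kπx/L) dx = L/2 and ∫_0^L cos²(kπx/L) dx = L/2.
u² = 16/9·sin²(4·x) and (u')² = 256/9·cos²(4·x), and each of sin², cos² integrates to L/2 = π/2 over (0, π).
∫_0^π u² dx = 8*π/9, so ||u||_L² = 2*sqrt(2)*sqrt(π)/3.
∫_0^π (u')² dx = 128*π/9, so ||u'||_L² = 8*sqrt(2)*sqrt(π)/3.
Ratio ||u||_L² / ||u'||_L² = 1/4.
Sharp Poincaré constant on H^1_0(0, π) is C_P = L/π = 1, achieved by sin(x).
This is the k = 4 harmonic; the ratio L/(kπ) is strictly less than C_P = L/π, consistent with the sharp inequality ||u||_L² ≤ C_P ||u'||_L².


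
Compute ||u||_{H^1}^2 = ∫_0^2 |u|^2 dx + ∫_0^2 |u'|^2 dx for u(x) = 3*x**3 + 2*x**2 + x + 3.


||u||_{H^1}^2 = 149552/105

The H^1 norm (squared) on an interval (0, L) is
  ||u||_{H^1}^2 = ∫_0^L u(x)^2 dx + ∫_0^L u'(x)^2 dx.
Compute u'(x) = 9*x**2 + 4*x + 1.
Then u(x)^2 = 9*x**6 + 12*x**5 + 10*x**4 + 22*x**3 + 13*x**2 + 6*x + 9 and u'(x)^2 = 81*x**4 + 72*x**3 + 34*x**2 + 8*x + 1.
Integrate each monomial from 0 to 2 using ∫_0^2 c·x^n dx = c·2^(n+1)/(n+1):
  ∫_0^2 u(x)^2 dx = ∫_0^2 (9*x^6 + 12*x^5 + 10*x^4 + 22*x^3 + 13*x^2 + 6*x + 9) dx. Term by term:
    ∫_0^2 9*x^6 dx = 1152/7;  ∫_0^2 12*x^5 dx = 128;  ∫_0^2 10*x^4 dx = 64;
    ∫_0^2 22*x^3 dx = 88;  ∫_0^2 13*x^2 dx = 104/3;  ∫_0^2 6*x dx = 12;
    ∫_0^2 9 dx = 18.
  Sum: 1152/7 + 128 + 64 + 88 + 104/3 + 12 + 18 = 10694/21.
  ∫_0^2 u'(x)^2 dx = ∫_0^2 (81*x^4 + 72*x^3 + 34*x^2 + 8*x + 1) dx. Term by term:
    ∫_0^2 81*x^4 dx = 2592/5;  ∫_0^2 72*x^3 dx = 288;  ∫_0^2 34*x^2 dx = 272/3;
    ∫_0^2 8*x dx = 16;  ∫_0^2 1 dx = 2.
  Sum: 2592/5 + 288 + 272/3 + 16 + 2 = 13726/15.
Adding: ||u||_{H^1}^2 = 10694/21 + 13726/15 = 149552/105.


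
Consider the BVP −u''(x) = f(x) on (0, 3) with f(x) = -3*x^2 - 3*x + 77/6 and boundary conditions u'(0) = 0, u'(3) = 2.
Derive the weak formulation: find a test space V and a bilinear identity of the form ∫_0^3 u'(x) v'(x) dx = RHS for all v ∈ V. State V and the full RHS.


V = H^1(0, 3) (v unrestricted at boundary; u is determined up to an additive constant); weak form: ∫_0^3 u'v' dx = ∫_0^3 (-3*x^2 - 3*x + 77/6) v dx + 2·v(3) for all v ∈ V.

Multiply both sides by a test function v and integrate from 0 to 3:
  ∫_0^3 −u''(x) v(x) dx = ∫_0^3 f(x) v(x) dx.
Integrate the LHS by parts once:
  ∫_0^3 −u'' v dx = −[u'(x) v(x)]_0^3 + ∫_0^3 u'(x) v'(x) dx.
Thus ∫_0^3 u'(x) v'(x) dx = ∫_0^3 f(x) v(x) dx + [u'(x) v(x)]_0^3.
Choose V so that boundary terms are either known or forced to vanish.
u has inhomogeneous Neumann u'(0) = 0, u'(3) = 2. [u' v]_0^3 = (2)·v(3) − (0)·v(0) = 2·v(3). Take V = H^1(0, 3); boundary term becomes part of RHS.
Weak formulation: find u (satisfying any essential BC) such that ∫_0^3 u'(x) v'(x) dx = ∫_0^3 f v dx + 2·v(3) for all v ∈ V (Neumann data are natural BCs: they enter the RHS as boundary terms).
Substituting f(x) = -3*x^2 - 3*x + 77/6, the right-hand side is ∫_0^3 (-3*x^2 - 3*x + 77/6) v dx + 2·v(3).
Compatibility check (pure Neumann): taking v ≡ 1 ∈ V gives 0 = ∫_0^3 f dx + (2) − (0), i.e. ∫_0^3 f dx must equal u'(0) − u'(3) = -2. Indeed ∫_0^3 (-3*x^2 - 3*x + 77/6) dx = -2, so the data are compatible. The solution is then unique only up to an additive constant (fix it e.g. by requiring ∫_0^3 u dx = 0).


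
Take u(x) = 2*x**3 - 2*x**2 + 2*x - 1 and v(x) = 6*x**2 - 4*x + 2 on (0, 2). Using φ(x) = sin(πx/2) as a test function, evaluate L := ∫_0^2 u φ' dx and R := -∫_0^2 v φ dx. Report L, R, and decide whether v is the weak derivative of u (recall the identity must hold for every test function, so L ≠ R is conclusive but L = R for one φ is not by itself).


LHS = -40/π + 192/π^3, RHS = -40/π + 192/π^3. Yes, v = u' weakly.

u(x) = 2*x**3 - 2*x**2 + 2*x - 1, classical derivative u'(x) = 6*x**2 - 4*x + 2.
φ(x) = sin(πx/2), so φ'(x) = π*cos(π*x/2)/2.
Note φ(0) = φ(2) = 0, so the boundary term u·φ vanishes.
LHS = ∫_0^2 u(x) φ'(x) dx = ∫_0^2 (π*x^3*cos(π*x/2) - π*x^2*cos(π*x/2) + π*x*cos(π*x/2) - π*cos(π*x/2)/2) dx. Term by term:
  ∫_0^2 -π*cos(π*x/2)/2 dx = 0;  ∫_0^2 π*x*cos(π*x/2) dx = -8/π;  ∫_0^2 π*x^3*cos(π*x/2) dx = -48/π + 192/π^3;
  ∫_0^2 -π*x^2*cos(π*x/2) dx = 16/π.
Sum: 0 − 8/π + -48/π + 192/π^3 + 16/π = -40/π + 192/π^3.
So LHS = -40/π + 192/π^3.
∫_0^2 v(x) φ(x) dx = ∫_0^2 (6*x^2*sin(π*x/2) - 4*x*sin(π*x/2) + 2*sin(π*x/2)) dx. Term by term:
  ∫_0^2 2*sin(π*x/2) dx = 8/π;  ∫_0^2 -4*x*sin(π*x/2) dx = -16/π;  ∫_0^2 6*x^2*sin(π*x/2) dx = -192/π^3 + 48/π.
Sum: 8/π − 16/π + -192/π^3 + 48/π = -192/π^3 + 40/π.
So RHS = -∫_0^2 v(x) φ(x) dx = -40/π + 192/π^3.
LHS = RHS, so the identity holds for this test φ.
Moreover u is smooth here and v(x) = u'(x) = 6*x**2 - 4*x + 2 pointwise, so the identity holds for every test function. Hence v is the weak derivative of u.


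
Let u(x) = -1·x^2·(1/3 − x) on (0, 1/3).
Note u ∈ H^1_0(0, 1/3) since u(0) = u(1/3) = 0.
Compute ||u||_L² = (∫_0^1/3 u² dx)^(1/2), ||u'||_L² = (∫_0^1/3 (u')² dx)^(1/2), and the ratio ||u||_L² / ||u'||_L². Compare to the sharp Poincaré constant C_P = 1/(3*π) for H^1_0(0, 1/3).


||u||_L² / ||u'||_L² = sqrt(14)/42 < C_P = 1/(3*π).

u(x) = -1·x^2·(1/3 − x), so u'(x) = x*(9*x - 2)/3.
u(x) = -1·x^2·(1/3 − x) vanishes at x = 0 and x = 1/3, so u ∈ H^1_0(0, 1/3). Differentiate via the product rule and integrate the resulting polynomials term by term.
  ∫_0^1/3 u² dx = ∫_0^1/3 (x^6 - 2*x^5/3 + x^4/9) dx. Term by term:
    ∫_0^1/3 x^6 dx = 1/15309;  ∫_0^1/3 -2*x^5/3 dx = -1/6561;  ∫_0^1/3 x^4/9 dx = 1/10935.
  Sum: 1/15309 − 1/6561 + 1/10935 = 1/229635.
  ∫_0^1/3 (u')² dx = ∫_0^1/3 (9*x^4 - 4*x^3 + 4*x^2/9) dx. Term by term:
    ∫_0^1/3 9*x^4 dx = 1/135;  ∫_0^1/3 -4*x^3 dx = -1/81;  ∫_0^1/3 4*x^2/9 dx = 4/729.
  Sum: 1/135 − 1/81 + 4/729 = 2/3645.
∫_0^1/3 u² dx = 1/229635, so ||u||_L² = sqrt(35)/2835.
∫_0^1/3 (u')² dx = 2/3645, so ||u'||_L² = sqrt(10)/135.
Ratio ||u||_L² / ||u'||_L² = sqrt(14)/42.
Sharp Poincaré constant on H^1_0(0, 1/3) is C_P = L/π = 1/(3*π), achieved by sin(3*π·x).
A polynomial bump cannot attain the sharp Poincaré constant (only the first sine eigenfunction does), so the ratio is strictly less than C_P, consistent with ||u||_L² ≤ C_P ||u'||_L².


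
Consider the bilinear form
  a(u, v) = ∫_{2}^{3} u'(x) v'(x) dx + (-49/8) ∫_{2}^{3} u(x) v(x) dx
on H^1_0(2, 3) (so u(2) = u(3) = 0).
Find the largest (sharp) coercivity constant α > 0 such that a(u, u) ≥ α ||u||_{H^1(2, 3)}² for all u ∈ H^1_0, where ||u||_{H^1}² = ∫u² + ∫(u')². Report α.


α = (-49/8 + π^2)/(1 + π^2)

Coercivity of a(·,·) on H^1_0(2, 3) means a(u, u) ≥ α ||u||_{H^1}² for every u ∈ H^1_0.
The interval has length L = 1, and Poincaré/coercivity depend only on L. Here a(u, u) = ∫(u')² + (-49/8)·∫u².
Here c = -49/8 < 0 with |c| < (π/L)² = π^2, so coercivity still holds. The condition a(u,u) ≥ α||u||_{H^1}² reads (1−α)∫(u')² ≥ (α−c)∫u². Any admissible α is ≤ 1 (rapidly oscillating u have ∫u²/∫(u')² → 0), and α = 1 would force 0 ≥ (1−c)∫u², impossible since c < 1; so 1−α > 0. By the sharp Poincaré inequality on H^1_0 of an interval of length L, ∫(u')² ≥ (π/L)²∫u² with equality for the first sine mode sin(π(x−x₀)/L) (x₀ the left endpoint), so the inequality holds for all u iff (1−α)(π/L)² ≥ α − c, i.e. α ≤ ((π/L)² + c)/((π/L)² + 1) = (1 + c(L/π)²)/(1 + (L/π)²). (Direct route, valid since c ≤ 0: Poincaré gives c∫u² ≥ c(L/π)²∫(u')², so a(u,u) ≥ (1 + c(L/π)²)∫(u')², while ||u||_{H^1}² ≤ (1 + (L/π)²)∫(u')²; dividing yields the same α.) With (π/L)² = π^2 and c = -49/8, the largest admissible constant is α = ((π/L)² + c)/((π/L)² + 1).
Simplifying, α = (-49/8 + π^2)/(1 + π^2).


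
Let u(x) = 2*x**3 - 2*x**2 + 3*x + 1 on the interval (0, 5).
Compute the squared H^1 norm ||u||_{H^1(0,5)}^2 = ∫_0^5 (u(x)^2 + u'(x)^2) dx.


||u||_{H^1}^2 = 1044950/21

The H^1 norm (squared) on an interval (0, L) is
  ||u||_{H^1}^2 = ∫_0^L u(x)^2 dx + ∫_0^L u'(x)^2 dx.
Compute u'(x) = 6*x**2 - 4*x + 3.
Then u(x)^2 = 4*x**6 - 8*x**5 + 16*x**4 - 8*x**3 + 5*x**2 + 6*x + 1 and u'(x)^2 = 36*x**4 - 48*x**3 + 52*x**2 - 24*x + 9.
Integrate each monomial from 0 to 5 using ∫_0^5 c·x^n dx = c·5^(n+1)/(n+1):
  ∫_0^5 u(x)^2 dx = ∫_0^5 (4*x^6 - 8*x^5 + 16*x^4 - 8*x^3 + 5*x^2 + 6*x + 1) dx. Term by term:
    ∫_0^5 4*x^6 dx = 312500/7;  ∫_0^5 -8*x^5 dx = -62500/3;  ∫_0^5 16*x^4 dx = 10000;
    ∫_0^5 -8*x^3 dx = -1250;  ∫_0^5 5*x^2 dx = 625/3;  ∫_0^5 6*x dx = 75;
    ∫_0^5 1 dx = 5.
  Sum: 312500/7 − 62500/3 + 10000 − 1250 + 625/3 + 75 + 5 = 229935/7.
  ∫_0^5 u'(x)^2 dx = ∫_0^5 (36*x^4 - 48*x^3 + 52*x^2 - 24*x + 9) dx. Term by term:
    ∫_0^5 36*x^4 dx = 22500;  ∫_0^5 -48*x^3 dx = -7500;  ∫_0^5 52*x^2 dx = 6500/3;
    ∫_0^5 -24*x dx = -300;  ∫_0^5 9 dx = 45.
  Sum: 22500 − 7500 + 6500/3 − 300 + 45 = 50735/3.
Adding: ||u||_{H^1}^2 = 229935/7 + 50735/3 = 1044950/21.


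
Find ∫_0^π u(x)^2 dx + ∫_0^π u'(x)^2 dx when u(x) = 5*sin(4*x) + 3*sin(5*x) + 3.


||u||_{H^1(0,π)}^2 = 36/5 + 677*π/2

u'(x) = 20*cos(4*x) + 15*cos(5*x).
Expand u² and (u')² and integrate term by term on (0, π), using: for integers n ≥ 1, ∫_0^π sin²(nx) dx = ∫_0^π cos²(nx) dx = π/2; for n ≠ n', ∫_0^π sin(nx)sin(n'x) dx = ∫_0^π cos(nx)cos(n'x) dx = 0; and by product-to-sum, ∫_0^π sin(nx)cos(n'x) dx = ½∫_0^π [sin((n+n')x) + sin((n−n')x)] dx, which is 0 when n+n' is even and 2n/(n²−n'²) when n+n' is odd (it need not vanish on (0, π)). For the constant mode: ∫_0^π 1 dx = π, ∫_0^π cos(nx) dx = 0, ∫_0^π sin(nx) dx = (1−(−1)^n)/n.
  u² squared terms: (3)²·∫1 dx = 9·π = 9*π;  (3)²·∫sin(5x)² dx = 9·π/2 = 9*π/2;  (5)²·∫sin(4x)² dx = 25·π/2 = 25*π/2.
  u² cross terms: 2·(3)·(3)·∫1·sin(5x) dx = 18·(2/5) = 36/5;  2·(3)·(5)·∫1·sin(4x) dx = 30·(0) = 0;  2·(3)·(5)·∫sin(5x)·sin(4x) dx = 30·(0) = 0.
  So ∫_0^π u² dx = 9*π + 9*π/2 + 25*π/2 + 36/5 + 0 + 0 = 36/5 + 26*π.
  (u')² squared terms: (15)²·∫cos(5x)² dx = 225·π/2 = 225*π/2;  (20)²·∫cos(4x)² dx = 400·π/2 = 200*π.
  (u')² cross terms: 2·(15)·(20)·∫cos(5x)·cos(4x) dx = 600·(0) = 0.
  So ∫_0^π (u')² dx = 225*π/2 + 200*π + 0 = 625*π/2.
||u||_{H^1}^2 = (36/5 + 26*π) + (625*π/2) = 36/5 + 677*π/2.


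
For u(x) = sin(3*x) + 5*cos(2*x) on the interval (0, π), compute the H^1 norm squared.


||u||_{H^1(0,π)}^2 = 60 + 135*π/2

u'(x) = -10*sin(2*x) + 3*cos(3*x).
Expand u² and (u')² and integrate term by term on (0, π), using: for integers n ≥ 1, ∫_0^π sin²(nx) dx = ∫_0^π cos²(nx) dx = π/2; for n ≠ n', ∫_0^π sin(nx)sin(n'x) dx = ∫_0^π cos(nx)cos(n'x) dx = 0; and by product-to-sum, ∫_0^π sin(nx)cos(n'x) dx = ½∫_0^π [sin((n+n')x) + sin((n−n')x)] dx, which is 0 when n+n' is even and 2n/(n²−n'²) when n+n' is odd (it need not vanish on (0, π)).
  u² squared terms: (5)²·∫cos(2x)² dx = 25·π/2 = 25*π/2;  (1)²·∫sin(3x)² dx = 1·π/2 = π/2.
  u² cross terms: 2·(5)·(1)·∫cos(2x)·sin(3x) dx = 10·(6/5) = 12.
  So ∫_0^π u² dx = 25*π/2 + π/2 + 12 = 12 + 13*π.
  (u')² squared terms: (-10)²·∫sin(2x)² dx = 100·π/2 = 50*π;  (3)²·∫cos(3x)² dx = 9·π/2 = 9*π/2.
  (u')² cross terms: 2·(-10)·(3)·∫sin(2x)·cos(3x) dx = -60·(-4/5) = 48.
  So ∫_0^π (u')² dx = 50*π + 9*π/2 + 48 = 48 + 109*π/2.
||u||_{H^1}^2 = (12 + 13*π) + (48 + 109*π/2) = 60 + 135*π/2.


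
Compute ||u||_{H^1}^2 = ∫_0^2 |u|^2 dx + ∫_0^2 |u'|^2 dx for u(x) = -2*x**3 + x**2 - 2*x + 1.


||u||_{H^1}^2 = 1870/7

The H^1 norm (squared) on an interval (0, L) is
  ||u||_{H^1}^2 = ∫_0^L u(x)^2 dx + ∫_0^L u'(x)^2 dx.
Compute u'(x) = -6*x**2 + 2*x - 2.
Then u(x)^2 = 4*x**6 - 4*x**5 + 9*x**4 - 8*x**3 + 6*x**2 - 4*x + 1 and u'(x)^2 = 36*x**4 - 24*x**3 + 28*x**2 - 8*x + 4.
Integrate each monomial from 0 to 2 using ∫_0^2 c·x^n dx = c·2^(n+1)/(n+1):
  ∫_0^2 u(x)^2 dx = ∫_0^2 (4*x^6 - 4*x^5 + 9*x^4 - 8*x^3 + 6*x^2 - 4*x + 1) dx. Term by term:
    ∫_0^2 4*x^6 dx = 512/7;  ∫_0^2 -4*x^5 dx = -128/3;  ∫_0^2 9*x^4 dx = 288/5;
    ∫_0^2 -8*x^3 dx = -32;  ∫_0^2 6*x^2 dx = 16;  ∫_0^2 -4*x dx = -8;
    ∫_0^2 1 dx = 2.
  Sum: 512/7 − 128/3 + 288/5 − 32 + 16 − 8 + 2 = 6938/105.
  ∫_0^2 u'(x)^2 dx = ∫_0^2 (36*x^4 - 24*x^3 + 28*x^2 - 8*x + 4) dx. Term by term:
    ∫_0^2 36*x^4 dx = 1152/5;  ∫_0^2 -24*x^3 dx = -96;  ∫_0^2 28*x^2 dx = 224/3;
    ∫_0^2 -8*x dx = -16;  ∫_0^2 4 dx = 8.
  Sum: 1152/5 − 96 + 224/3 − 16 + 8 = 3016/15.
Adding: ||u||_{H^1}^2 = 6938/105 + 3016/15 = 1870/7.


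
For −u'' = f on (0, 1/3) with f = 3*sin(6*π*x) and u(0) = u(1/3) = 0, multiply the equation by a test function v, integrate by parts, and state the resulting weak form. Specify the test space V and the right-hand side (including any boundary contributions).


V = H^1_0(0, 1/3) (so v(0) = v(1/3) = 0); weak form: ∫_0^1/3 u'v' dx = ∫_0^1/3 (3*sin(6*π*x)) v dx for all v ∈ V.

Multiply both sides by a test function v and integrate from 0 to 1/3:
  ∫_0^1/3 −u''(x) v(x) dx = ∫_0^1/3 f(x) v(x) dx.
Integrate the LHS by parts once:
  ∫_0^1/3 −u'' v dx = −[u'(x) v(x)]_0^1/3 + ∫_0^1/3 u'(x) v'(x) dx.
Thus ∫_0^1/3 u'(x) v'(x) dx = ∫_0^1/3 f(x) v(x) dx + [u'(x) v(x)]_0^1/3.
Choose V so that boundary terms are either known or forced to vanish.
u is Dirichlet: u(0) = u(1/3) = 0. Let V = H^1_0(0, 1/3); then v(0) = v(1/3) = 0, and [u' v]_0^1/3 = 0.
Weak formulation: find u (satisfying any essential BC) such that ∫_0^1/3 u'(x) v'(x) dx = ∫_0^1/3 f v dx for all v ∈ V.
Substituting f(x) = 3*sin(6*π*x), the right-hand side is ∫_0^1/3 (3*sin(6*π*x)) v dx.


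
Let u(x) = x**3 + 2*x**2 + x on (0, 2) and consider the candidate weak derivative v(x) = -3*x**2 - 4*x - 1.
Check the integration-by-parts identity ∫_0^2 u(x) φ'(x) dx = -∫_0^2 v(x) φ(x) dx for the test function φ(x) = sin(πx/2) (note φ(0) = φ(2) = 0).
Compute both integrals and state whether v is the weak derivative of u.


LHS = -44/π + 96/π^3, RHS = -96/π^3 + 44/π. No, v is not the weak derivative of u.

u(x) = x**3 + 2*x**2 + x, classical derivative u'(x) = 3*x**2 + 4*x + 1.
φ(x) = sin(πx/2), so φ'(x) = π*cos(π*x/2)/2.
Note φ(0) = φ(2) = 0, so the boundary term u·φ vanishes.
LHS = ∫_0^2 u(x) φ'(x) dx = ∫_0^2 (π*x^3*cos(π*x/2)/2 + π*x^2*cos(π*x/2) + π*x*cos(π*x/2)/2) dx. Term by term:
  ∫_0^2 π*x^2*cos(π*x/2) dx = -16/π;  ∫_0^2 π*x*cos(π*x/2)/2 dx = -4/π;  ∫_0^2 π*x^3*cos(π*x/2)/2 dx = -24/π + 96/π^3.
Sum: -16/π − 4/π + -24/π + 96/π^3 = -44/π + 96/π^3.
So LHS = -44/π + 96/π^3.
∫_0^2 v(x) φ(x) dx = ∫_0^2 (-3*x^2*sin(π*x/2) - 4*x*sin(π*x/2) - sin(π*x/2)) dx. Term by term:
  ∫_0^2 -sin(π*x/2) dx = -4/π;  ∫_0^2 -4*x*sin(π*x/2) dx = -16/π;  ∫_0^2 -3*x^2*sin(π*x/2) dx = -24/π + 96/π^3.
Sum: -4/π − 16/π + -24/π + 96/π^3 = -44/π + 96/π^3.
So RHS = -∫_0^2 v(x) φ(x) dx = -96/π^3 + 44/π.
LHS − RHS = -88/π + 192/π^3 ≠ 0, so the identity fails.
(For a valid weak derivative the identity must hold for EVERY test function, in particular this one. The failure shows v is NOT the weak derivative of u.)
Correct weak derivative would be u'(x) = 3*x**2 + 4*x + 1.


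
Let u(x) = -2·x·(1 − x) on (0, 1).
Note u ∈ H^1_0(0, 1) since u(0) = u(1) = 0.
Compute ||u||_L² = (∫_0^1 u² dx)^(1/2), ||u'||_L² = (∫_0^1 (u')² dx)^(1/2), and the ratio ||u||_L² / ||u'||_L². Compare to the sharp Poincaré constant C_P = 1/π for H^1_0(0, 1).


||u||_L² / ||u'||_L² = sqrt(10)/10 < C_P = 1/π.

u(x) = -2·x·(1 − x), so u'(x) = 4*x - 2.
u(x) = -2·x·(1 − x) vanishes at x = 0 and x = 1, so u ∈ H^1_0(0, 1). Differentiate via the product rule and integrate the resulting polynomials term by term.
  ∫_0^1 u² dx = ∫_0^1 (4*x^4 - 8*x^3 + 4*x^2) dx. Term by term:
    ∫_0^1 4*x^4 dx = 4/5;  ∫_0^1 -8*x^3 dx = -2;  ∫_0^1 4*x^2 dx = 4/3.
  Sum: 4/5 − 2 + 4/3 = 2/15.
  ∫_0^1 (u')² dx = ∫_0^1 (16*x^2 - 16*x + 4) dx. Term by term:
    ∫_0^1 16*x^2 dx = 16/3;  ∫_0^1 -16*x dx = -8;  ∫_0^1 4 dx = 4.
  Sum: 16/3 − 8 + 4 = 4/3.
∫_0^1 u² dx = 2/15, so ||u||_L² = sqrt(30)/15.
∫_0^1 (u')² dx = 4/3, so ||u'||_L² = 2*sqrt(3)/3.
Ratio ||u||_L² / ||u'||_L² = sqrt(10)/10.
Sharp Poincaré constant on H^1_0(0, 1) is C_P = L/π = 1/π, achieved by sin(π·x).
A polynomial bump cannot attain the sharp Poincaré constant (only the first sine eigenfunction does), so the ratio is strictly less than C_P, consistent with ||u||_L² ≤ C_P ||u'||_L².


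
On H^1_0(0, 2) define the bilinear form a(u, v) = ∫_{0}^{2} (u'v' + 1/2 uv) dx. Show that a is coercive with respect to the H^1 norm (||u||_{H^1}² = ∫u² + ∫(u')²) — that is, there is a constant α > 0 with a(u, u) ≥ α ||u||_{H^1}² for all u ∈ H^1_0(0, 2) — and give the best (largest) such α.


α = (2 + π^2)/(4 + π^2)

Coercivity of a(·,·) on H^1_0(0, 2) means a(u, u) ≥ α ||u||_{H^1}² for every u ∈ H^1_0.
The interval has length L = 2, and Poincaré/coercivity depend only on L. Here a(u, u) = ∫(u')² + (1/2)·∫u².
Here 0 < c = 1/2 < 1. The condition a(u,u) ≥ α||u||_{H^1}² reads (1−α)∫(u')² ≥ (α−c)∫u². Any admissible α is ≤ 1 (rapidly oscillating u have ∫u²/∫(u')² → 0), and α = 1 would force 0 ≥ (1−c)∫u², impossible since c < 1; so 1−α > 0. By the sharp Poincaré inequality on H^1_0 of an interval of length L, ∫(u')² ≥ (π/L)²∫u² with equality for the first sine mode sin(π(x−x₀)/L) (x₀ the left endpoint), so the inequality holds for all u iff (1−α)(π/L)² ≥ α − c, i.e. α ≤ ((π/L)² + c)/((π/L)² + 1) = (1 + c(L/π)²)/(1 + (L/π)²). With (π/L)² = π^2/4 and c = 1/2, the largest admissible constant is α = ((π/L)² + c)/((π/L)² + 1).
Simplifying, α = (2 + π^2)/(4 + π^2).


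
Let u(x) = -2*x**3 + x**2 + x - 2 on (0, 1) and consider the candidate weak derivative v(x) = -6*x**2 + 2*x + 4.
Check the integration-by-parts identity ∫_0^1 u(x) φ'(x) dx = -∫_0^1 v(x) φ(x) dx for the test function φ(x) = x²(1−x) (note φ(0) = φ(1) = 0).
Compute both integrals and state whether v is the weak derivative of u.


LHS = 1/60, RHS = -7/30. No, v is not the weak derivative of u.

u(x) = -2*x**3 + x**2 + x - 2, classical derivative u'(x) = -6*x**2 + 2*x + 1.
φ(x) = x²(1−x), so φ'(x) = x*(2 - 3*x).
Note φ(0) = φ(1) = 0, so the boundary term u·φ vanishes.
LHS = ∫_0^1 u(x) φ'(x) dx = ∫_0^1 (6*x^5 - 7*x^4 - x^3 + 8*x^2 - 4*x) dx. Term by term:
  ∫_0^1 6*x^5 dx = 1;  ∫_0^1 -7*x^4 dx = -7/5;  ∫_0^1 -x^3 dx = -1/4;
  ∫_0^1 8*x^2 dx = 8/3;  ∫_0^1 -4*x dx = -2.
Sum: 1 − 7/5 − 1/4 + 8/3 − 2 = 1/60.
So LHS = 1/60.
∫_0^1 v(x) φ(x) dx = ∫_0^1 (6*x^5 - 8*x^4 - 2*x^3 + 4*x^2) dx. Term by term:
  ∫_0^1 6*x^5 dx = 1;  ∫_0^1 -8*x^4 dx = -8/5;  ∫_0^1 -2*x^3 dx = -1/2;
  ∫_0^1 4*x^2 dx = 4/3.
Sum: 1 − 8/5 − 1/2 + 4/3 = 7/30.
So RHS = -∫_0^1 v(x) φ(x) dx = -7/30.
LHS − RHS = 1/4 ≠ 0, so the identity fails.
(For a valid weak derivative the identity must hold for EVERY test function, in particular this one. The failure shows v is NOT the weak derivative of u.)
Correct weak derivative would be u'(x) = -6*x**2 + 2*x + 1.


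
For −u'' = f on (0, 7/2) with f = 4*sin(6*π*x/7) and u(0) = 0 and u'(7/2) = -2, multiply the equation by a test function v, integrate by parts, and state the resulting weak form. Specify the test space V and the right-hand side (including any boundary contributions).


V = {v ∈ H^1(0, 7/2) : v(0) = 0} (test functions vanish at x = 0 where u is specified); weak form: ∫_0^7/2 u'v' dx = ∫_0^7/2 (4*sin(6*π*x/7)) v dx − 2·v(7/2) for all v ∈ V.

Multiply both sides by a test function v and integrate from 0 to 7/2:
  ∫_0^7/2 −u''(x) v(x) dx = ∫_0^7/2 f(x) v(x) dx.
Integrate the LHS by parts once:
  ∫_0^7/2 −u'' v dx = −[u'(x) v(x)]_0^7/2 + ∫_0^7/2 u'(x) v'(x) dx.
Thus ∫_0^7/2 u'(x) v'(x) dx = ∫_0^7/2 f(x) v(x) dx + [u'(x) v(x)]_0^7/2.
Choose V so that boundary terms are either known or forced to vanish.
Mixed BC: u(0) = 0 (Dirichlet) and u'(7/2) = -2 (Neumann). Define V = {v ∈ H^1(0, 7/2) : v(0) = 0}. Then [u' v]_0^7/2 = u'(7/2)·v(7/2) − u'(0)·0 = − 2·v(7/2).
Weak formulation: find u (satisfying any essential BC) such that ∫_0^7/2 u'(x) v'(x) dx = ∫_0^7/2 f v dx − 2·v(7/2) for all v ∈ V (Dirichlet at 0 absorbed into V; Neumann datum at x = 7/2 contributes the boundary term).
Substituting f(x) = 4*sin(6*π*x/7), the right-hand side is ∫_0^7/2 (4*sin(6*π*x/7)) v dx − 2·v(7/2).


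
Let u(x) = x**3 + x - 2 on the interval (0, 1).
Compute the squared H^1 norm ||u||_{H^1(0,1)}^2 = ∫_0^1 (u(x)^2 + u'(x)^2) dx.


||u||_{H^1}^2 = 701/105

The H^1 norm (squared) on an interval (0, L) is
  ||u||_{H^1}^2 = ∫_0^L u(x)^2 dx + ∫_0^L u'(x)^2 dx.
Compute u'(x) = 3*x**2 + 1.
Then u(x)^2 = x**6 + 2*x**4 - 4*x**3 + x**2 - 4*x + 4 and u'(x)^2 = 9*x**4 + 6*x**2 + 1.
Integrate each monomial from 0 to 1 using ∫_0^1 c·x^n dx = c·1^(n+1)/(n+1):
  ∫_0^1 u(x)^2 dx = ∫_0^1 (x^6 + 2*x^4 - 4*x^3 + x^2 - 4*x + 4) dx. Term by term:
    ∫_0^1 x^6 dx = 1/7;  ∫_0^1 2*x^4 dx = 2/5;  ∫_0^1 -4*x^3 dx = -1;
    ∫_0^1 x^2 dx = 1/3;  ∫_0^1 -4*x dx = -2;  ∫_0^1 4 dx = 4.
  Sum: 1/7 + 2/5 − 1 + 1/3 − 2 + 4 = 197/105.
  ∫_0^1 u'(x)^2 dx = ∫_0^1 (9*x^4 + 6*x^2 + 1) dx. Term by term:
    ∫_0^1 9*x^4 dx = 9/5;  ∫_0^1 6*x^2 dx = 2;  ∫_0^1 1 dx = 1.
  Sum: 9/5 + 2 + 1 = 24/5.
Adding: ||u||_{H^1}^2 = 197/105 + 24/5 = 701/105.


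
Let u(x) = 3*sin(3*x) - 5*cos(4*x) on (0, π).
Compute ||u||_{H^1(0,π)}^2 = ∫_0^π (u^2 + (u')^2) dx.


||u||_{H^1(0,π)}^2 = 3060/7 + 515*π/2

u'(x) = 20*sin(4*x) + 9*cos(3*x).
Expand u² and (u')² and integrate term by term on (0, π), using: for integers n ≥ 1, ∫_0^π sin²(nx) dx = ∫_0^π cos²(nx) dx = π/2; for n ≠ n', ∫_0^π sin(nx)sin(n'x) dx = ∫_0^π cos(nx)cos(n'x) dx = 0; and by product-to-sum, ∫_0^π sin(nx)cos(n'x) dx = ½∫_0^π [sin((n+n')x) + sin((n−n')x)] dx, which is 0 when n+n' is even and 2n/(n²−n'²) when n+n' is odd (it need not vanish on (0, π)).
  u² squared terms: (-5)²·∫cos(4x)² dx = 25·π/2 = 25*π/2;  (3)²·∫sin(3x)² dx = 9·π/2 = 9*π/2.
  u² cross terms: 2·(-5)·(3)·∫cos(4x)·sin(3x) dx = -30·(-6/7) = 180/7.
  So ∫_0^π u² dx = 25*π/2 + 9*π/2 + 180/7 = 180/7 + 17*π.
  (u')² squared terms: (9)²·∫cos(3x)² dx = 81·π/2 = 81*π/2;  (20)²·∫sin(4x)² dx = 400·π/2 = 200*π.
  (u')² cross terms: 2·(9)·(20)·∫cos(3x)·sin(4x) dx = 360·(8/7) = 2880/7.
  So ∫_0^π (u')² dx = 81*π/2 + 200*π + 2880/7 = 2880/7 + 481*π/2.
||u||_{H^1}^2 = (180/7 + 17*π) + (2880/7 + 481*π/2) = 3060/7 + 515*π/2.


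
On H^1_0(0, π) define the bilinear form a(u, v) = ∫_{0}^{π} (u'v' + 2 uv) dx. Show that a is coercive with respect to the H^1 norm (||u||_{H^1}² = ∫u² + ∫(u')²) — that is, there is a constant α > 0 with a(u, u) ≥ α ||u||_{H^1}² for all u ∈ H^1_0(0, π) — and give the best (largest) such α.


α = 1

Coercivity of a(·,·) on H^1_0(0, π) means a(u, u) ≥ α ||u||_{H^1}² for every u ∈ H^1_0.
The interval has length L = π, and Poincaré/coercivity depend only on L. Here a(u, u) = ∫(u')² + (2)·∫u².
Here c = 2 ≥ 1, so a(u,u) = ∫(u')² + c∫u² ≥ ∫(u')² + ∫u² = ||u||_{H^1}², i.e. α = 1 works. No larger α is possible: a(u,u) ≥ α||u||_{H^1}² means (1−α)∫(u')² ≥ (α−c)∫u², and for the modes u_n = sin(nπ(x−x₀)/L) (x₀ the left endpoint) one has ∫u_n²/∫(u_n')² = (L/(nπ))² → 0, so a(u_n,u_n)/||u_n||_{H^1}² → 1. Hence the optimal constant is α = 1.
Therefore α = 1.


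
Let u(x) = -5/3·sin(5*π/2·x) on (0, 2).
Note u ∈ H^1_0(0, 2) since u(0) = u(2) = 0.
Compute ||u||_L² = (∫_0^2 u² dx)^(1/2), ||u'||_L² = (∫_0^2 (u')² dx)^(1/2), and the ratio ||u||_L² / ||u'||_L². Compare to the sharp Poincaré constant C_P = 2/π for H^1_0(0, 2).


||u||_L² / ||u'||_L² = 2/(5*π) < C_P = 2/π.

u(x) = -5/3·sin(5*π/2·x), so u'(x) = -25*π*cos(5*π*x/2)/6.
Writing u(x) = A·sin(kπx/L) with A = -5/3 and k = 5, use ∫_0^L sin²(kπx/L) dx = L/2 and ∫_0^L cos²(kπx/L) dx = L/2.
u² = 25/9·sin²(5*π/2·x) and (u')² = 625*π^2/36·cos²(5*π/2·x), and each of sin², cos² integrates to L/2 = 1 over (0, 2).
∫_0^2 u² dx = 25/9, so ||u||_L² = 5/3.
∫_0^2 (u')² dx = 625*π^2/36, so ||u'||_L² = 25*π/6.
Ratio ||u||_L² / ||u'||_L² = 2/(5*π).
Sharp Poincaré constant on H^1_0(0, 2) is C_P = L/π = 2/π, achieved by sin(π/2·x).
This is the k = 5 harmonic; the ratio L/(kπ) is strictly less than C_P = L/π, consistent with the sharp inequality ||u||_L² ≤ C_P ||u'||_L².


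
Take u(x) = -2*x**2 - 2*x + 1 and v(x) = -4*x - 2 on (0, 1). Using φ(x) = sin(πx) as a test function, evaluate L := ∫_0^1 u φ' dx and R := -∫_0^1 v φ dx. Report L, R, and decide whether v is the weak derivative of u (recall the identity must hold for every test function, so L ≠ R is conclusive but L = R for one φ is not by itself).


LHS = 8/π, RHS = 8/π. Yes, v = u' weakly.

u(x) = -2*x**2 - 2*x + 1, classical derivative u'(x) = -4*x - 2.
φ(x) = sin(πx), so φ'(x) = π*cos(π*x).
Note φ(0) = φ(1) = 0, so the boundary term u·φ vanishes.
LHS = ∫_0^1 u(x) φ'(x) dx = ∫_0^1 (-2*π*x^2*cos(π*x) - 2*π*x*cos(π*x) + π*cos(π*x)) dx. Term by term:
  ∫_0^1 π*cos(π*x) dx = 0;  ∫_0^1 -2*π*x*cos(π*x) dx = 4/π;  ∫_0^1 -2*π*x^2*cos(π*x) dx = 4/π.
Sum: 0 + 4/π + 4/π = 8/π.
So LHS = 8/π.
∫_0^1 v(x) φ(x) dx = ∫_0^1 (-4*x*sin(π*x) - 2*sin(π*x)) dx. Term by term:
  ∫_0^1 -2*sin(π*x) dx = -4/π;  ∫_0^1 -4*x*sin(π*x) dx = -4/π.
Sum: -4/π − 4/π = -8/π.
So RHS = -∫_0^1 v(x) φ(x) dx = 8/π.
LHS = RHS, so the identity holds for this test φ.
Moreover u is smooth here and v(x) = u'(x) = -4*x - 2 pointwise, so the identity holds for every test function. Hence v is the weak derivative of u.
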